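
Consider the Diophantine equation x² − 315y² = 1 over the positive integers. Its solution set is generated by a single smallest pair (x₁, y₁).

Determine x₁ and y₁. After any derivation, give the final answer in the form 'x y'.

√315 = [17; 1,2,1,34, …], period ℓ=4 (even) → k=3
k=0  a_k=17  p_k/q_k = 17/1
k=1  a_k=1  p_k/q_k = 18/1
k=2  a_k=2  p_k/q_k = 53/3
k=3  a_k=1  p_k/q_k = 71/4
→ (71, 4).  Check: 71²=5041, 315·4²=5040, difference 1.

71 4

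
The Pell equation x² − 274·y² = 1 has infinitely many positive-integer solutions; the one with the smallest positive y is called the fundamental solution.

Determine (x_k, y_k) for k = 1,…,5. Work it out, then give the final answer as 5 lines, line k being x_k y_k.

3959299 239190
31352097142801 1894049455620
248264653730785753699 14998216231173381570
1965907990503261255572251201 118764845051735182903983240
15567235081782895307198186429982499 940451064496965117656884702915950

[16; 1,1,4,4,1,1,32] for √274; ℓ=7 ⇒ convergent index 13
step 0: (16, 1)  from 16·(1,0) + (0,1)
step 1: (17, 1)  from 1·(16,1) + (1,0)
step 2: (33, 2)  from 1·(17,1) + (16,1)
step 3: (149, 9)  from 4·(33,2) + (17,1)
step 4: (629, 38)  from 4·(149,9) + (33,2)
step 5: (778, 47)  from 1·(629,38) + (149,9)
…
step 7: (45802, 2767)  from 32·(1407,85) + (778,47)
step 8: (47209, 2852)  from 1·(45802,2767) + (1407,85)
…
step 11: (1770023, 106931)  from 4·(419253,25328) + (93011,5619)
step 12: (2189276, 132259)  from 1·(1770023,106931) + (419253,25328)
step 13: (3959299, 239190)  from 1·(2189276,132259) + (1770023,106931)
→ (3959299, 239190).  Check: 3959299²=15676048571401, 274·239190²=15676048571400, difference 1.
(x_2, y_2) = (3959299·3959299 + 274·239190·239190, 3959299·239190 + 239190·3959299) = (31352097142801, 1894049455620)
(x_3, y_3) = (3959299·31352097142801 + 274·239190·1894049455620, 3959299·1894049455620 + 239190·31352097142801) = (248264653730785753699, 14998216231173381570)
(x_4, y_4) = (3959299·248264653730785753699 + 274·239190·14998216231173381570, 3959299·14998216231173381570 + 239190·248264653730785753699) = (1965907990503261255572251201, 118764845051735182903983240)
(x_5, y_5) = (3959299·1965907990503261255572251201 + 274·239190·118764845051735182903983240, 3959299·118764845051735182903983240 + 239190·1965907990503261255572251201) = (15567235081782895307198186429982499, 940451064496965117656884702915950)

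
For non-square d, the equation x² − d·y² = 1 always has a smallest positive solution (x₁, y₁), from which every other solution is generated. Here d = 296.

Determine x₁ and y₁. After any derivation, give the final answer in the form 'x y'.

3699 215

[17; 4,1,7,1,4,34] for √296; ℓ=6 ⇒ convergent index 5
k=0  a_k=17  p_k/q_k = 17/1
…
k=3  a_k=7  p_k/q_k = 671/39
k=4  a_k=1  p_k/q_k = 757/44
k=5  a_k=4  p_k/q_k = 3699/215
→ (3699, 215).  Check: 3699²=13682601, 296·215²=13682600, difference 1.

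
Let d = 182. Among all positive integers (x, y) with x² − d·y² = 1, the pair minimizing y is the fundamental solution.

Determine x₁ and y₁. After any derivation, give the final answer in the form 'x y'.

27 2

[13; 2,26] for √182; ℓ=2 ⇒ convergent index 1
i=0: a=13 ⇒ p=13, q=1
i=1: a=2 ⇒ p=27, q=2
fundamental: x₁=27, y₁=2  (since 729 − 182·4 = 1)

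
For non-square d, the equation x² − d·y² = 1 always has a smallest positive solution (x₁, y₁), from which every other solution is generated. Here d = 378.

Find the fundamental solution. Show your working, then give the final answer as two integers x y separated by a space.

√378 → a₀=19, period (2,3,1,4,1,3,2,38); ℓ=8 even so k=7
step 0: (19, 1)  from 19·(1,0) + (0,1)
step 1: (39, 2)  from 2·(19,1) + (1,0)
…
step 4: (836, 43)  from 4·(175,9) + (136,7)
step 5: (1011, 52)  from 1·(836,43) + (175,9)
step 6: (3869, 199)  from 3·(1011,52) + (836,43)
step 7: (8749, 450)  from 2·(3869,199) + (1011,52)
(x₁, y₁) = (8749, 450);  8749² − 378·450² = 1 ✓

8749 450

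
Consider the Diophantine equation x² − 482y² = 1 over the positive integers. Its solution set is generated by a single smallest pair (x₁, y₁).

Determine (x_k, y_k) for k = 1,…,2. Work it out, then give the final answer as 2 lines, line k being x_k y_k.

[21; 1,20,1,42] for √482; ℓ=4 ⇒ convergent index 3
a_0=21:  p_0=21·1+0=21,  q_0=21·0+1=1
a_1=1:  p_1=1·21+1=22,  q_1=1·1+0=1
a_2=20:  p_2=20·22+21=461,  q_2=20·1+1=21
a_3=1:  p_3=1·461+22=483,  q_3=1·21+1=22
→ (483, 22).  Check: 483²=233289, 482·22²=233288, difference 1.
k=2:  x_2 = 483·483+482·22·22 = 466577,  y_2 = 483·22+22·483 = 21252

483 22
466577 21252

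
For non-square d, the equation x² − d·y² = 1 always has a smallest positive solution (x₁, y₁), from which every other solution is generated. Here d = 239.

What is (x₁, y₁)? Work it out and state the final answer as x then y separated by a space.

6195120 400729

[15; 2,5,1,2,4,15,4,2,1,5,2,30] for √239; ℓ=12 ⇒ convergent index 11
step 0: (15, 1)  from 15·(1,0) + (0,1)
…
step 2: (170, 11)  from 5·(31,2) + (15,1)
…
step 4: (572, 37)  from 2·(201,13) + (170,11)
step 5: (2489, 161)  from 4·(572,37) + (201,13)
…
step 10: (2847431, 184185)  from 5·(500258,32359) + (346141,22390)
step 11: (6195120, 400729)  from 2·(2847431,184185) + (500258,32359)
fundamental: x₁=6195120, y₁=400729  (since 38379511814400 − 239·160583731441 = 1)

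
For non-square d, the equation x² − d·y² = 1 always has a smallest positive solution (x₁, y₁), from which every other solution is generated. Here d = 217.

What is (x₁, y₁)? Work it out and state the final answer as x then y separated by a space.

√217 = [14; 1,2,1,2,1,…,2,1,28, …], period ℓ=16 (even) → k=15
step 0: (14, 1)  from 14·(1,0) + (0,1)
step 1: (15, 1)  from 1·(14,1) + (1,0)
step 2: (44, 3)  from 2·(15,1) + (14,1)
…
step 4: (162, 11)  from 2·(59,4) + (44,3)
step 5: (221, 15)  from 1·(162,11) + (59,4)
step 6: (383, 26)  from 1·(221,15) + (162,11)
step 7: (3668, 249)  from 9·(383,26) + (221,15)
…
step 9: (139163, 9447)  from 9·(15055,1022) + (3668,249)
step 10: (154218, 10469)  from 1·(139163,9447) + (15055,1022)
step 11: (293381, 19916)  from 1·(154218,10469) + (139163,9447)
step 12: (740980, 50301)  from 2·(293381,19916) + (154218,10469)
step 13: (1034361, 70217)  from 1·(740980,50301) + (293381,19916)
step 14: (2809702, 190735)  from 2·(1034361,70217) + (740980,50301)
step 15: (3844063, 260952)  from 1·(2809702,190735) + (1034361,70217)
fundamental: x₁=3844063, y₁=260952  (since 14776820347969 − 217·68095946304 = 1)

3844063 260952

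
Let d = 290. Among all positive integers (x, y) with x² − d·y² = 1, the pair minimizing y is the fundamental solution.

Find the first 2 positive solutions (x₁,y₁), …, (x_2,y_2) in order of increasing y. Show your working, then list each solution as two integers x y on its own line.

√290 → a₀=17, period (34); ℓ=1 odd so k=1
k=0  a_k=17  p_k/q_k = 17/1
k=1  a_k=34  p_k/q_k = 579/34
fundamental: x₁=579, y₁=34  (since 335241 − 290·1156 = 1)
n=2: (579,34)∘(579,34) = (579·579+290·34·34, 579·34+34·579) = (670481,39372)

579 34
670481 39372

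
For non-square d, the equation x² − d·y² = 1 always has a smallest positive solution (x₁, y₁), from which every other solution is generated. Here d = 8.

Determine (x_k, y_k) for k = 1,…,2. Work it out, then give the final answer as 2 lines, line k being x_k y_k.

3 1
17 6

√8 → a₀=2, period (1,4); ℓ=2 even so k=1
a_0=2:  p_0=2·1+0=2,  q_0=2·0+1=1
a_1=1:  p_1=1·2+1=3,  q_1=1·1+0=1
→ (3, 1).  Check: 3²=9, 8·1²=8, difference 1.
(x_2, y_2) = (3·3 + 8·1·1, 3·1 + 1·3) = (17, 6)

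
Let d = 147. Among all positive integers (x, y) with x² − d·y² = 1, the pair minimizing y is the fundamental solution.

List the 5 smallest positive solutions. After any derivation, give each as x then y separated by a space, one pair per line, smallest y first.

d=147: √d = [12; 8,24] (ℓ=2, even), read p_1/q_1
i=0: a=12 ⇒ p=12, q=1
i=1: a=8 ⇒ p=97, q=8
fundamental: x₁=97, y₁=8  (since 9409 − 147·64 = 1)
n=2: (97,8)∘(97,8) = (97·97+147·8·8, 97·8+8·97) = (18817,1552)
n=3: (18817,1552)∘(97,8) = (97·18817+147·8·1552, 97·1552+8·18817) = (3650401,301080)
n=4: (3650401,301080)∘(97,8) = (97·3650401+147·8·301080, 97·301080+8·3650401) = (708158977,58407968)
n=5: (708158977,58407968)∘(97,8) = (97·708158977+147·8·58407968, 97·58407968+8·708158977) = (137379191137,11330844712)

97 8
18817 1552
3650401 301080
708158977 58407968
137379191137 11330844712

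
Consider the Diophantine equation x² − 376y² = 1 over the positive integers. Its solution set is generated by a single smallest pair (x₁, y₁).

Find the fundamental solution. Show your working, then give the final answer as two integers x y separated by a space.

√376 = [19; 2,1,1,3,1,…,1,2,38, …], period ℓ=16 (even) → k=15
a_0=19:  p_0=19·1+0=19,  q_0=19·0+1=1
a_1=2:  p_1=2·19+1=39,  q_1=2·1+0=2
a_2=1:  p_2=1·39+19=58,  q_2=1·2+1=3
a_3=1:  p_3=1·58+39=97,  q_3=1·3+2=5
…
a_5=1:  p_5=1·349+97=446,  q_5=1·18+5=23
a_6=2:  p_6=2·446+349=1241,  q_6=2·23+18=64
a_7=2:  p_7=2·1241+446=2928,  q_7=2·64+23=151
a_8=4:  p_8=4·2928+1241=12953,  q_8=4·151+64=668
…
a_10=2:  p_10=2·28834+12953=70621,  q_10=2·1487+668=3642
a_11=1:  p_11=1·70621+28834=99455,  q_11=1·3642+1487=5129
a_12=3:  p_12=3·99455+70621=368986,  q_12=3·5129+3642=19029
a_13=1:  p_13=1·368986+99455=468441,  q_13=1·19029+5129=24158
a_14=1:  p_14=1·468441+368986=837427,  q_14=1·24158+19029=43187
a_15=2:  p_15=2·837427+468441=2143295,  q_15=2·43187+24158=110532
→ (2143295, 110532).  Check: 2143295²=4593713457025, 376·110532²=4593713457024, difference 1.

2143295 110532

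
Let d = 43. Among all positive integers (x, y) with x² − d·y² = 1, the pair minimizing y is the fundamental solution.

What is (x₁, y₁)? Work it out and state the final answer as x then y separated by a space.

√43 = [6; 1,1,3,1,5,1,3,1,1,12, …], period ℓ=10 (even) → k=9
i=0: a=6 ⇒ p=6, q=1
i=1: a=1 ⇒ p=7, q=1
i=2: a=1 ⇒ p=13, q=2
i=3: a=3 ⇒ p=46, q=7
…
i=8: a=1 ⇒ p=1941, q=296
i=9: a=1 ⇒ p=3482, q=531
→ (3482, 531).  Check: 3482²=12124324, 43·531²=12124323, difference 1.

3482 531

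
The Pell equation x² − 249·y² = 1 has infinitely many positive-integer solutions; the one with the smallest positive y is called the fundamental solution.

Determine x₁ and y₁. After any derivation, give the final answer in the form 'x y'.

√249 = [15; 1,3,1,1,5,…,3,1,30, …], period ℓ=16 (even) → k=15
k=0  a_k=15  p_k/q_k = 15/1
…
k=4  a_k=1  p_k/q_k = 142/9
k=5  a_k=5  p_k/q_k = 789/50
k=6  a_k=1  p_k/q_k = 931/59
k=7  a_k=3  p_k/q_k = 3582/227
k=8  a_k=10  p_k/q_k = 36751/2329
…
k=10  a_k=1  p_k/q_k = 150586/9543
…
k=12  a_k=1  p_k/q_k = 1017351/64472
k=13  a_k=1  p_k/q_k = 1884116/119401
k=14  a_k=3  p_k/q_k = 6669699/422675
k=15  a_k=1  p_k/q_k = 8553815/542076
(x₁, y₁) = (8553815, 542076);  8553815² − 249·542076² = 1 ✓

8553815 542076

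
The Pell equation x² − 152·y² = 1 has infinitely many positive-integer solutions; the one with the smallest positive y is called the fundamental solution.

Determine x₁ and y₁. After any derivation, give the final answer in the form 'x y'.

√152 → a₀=12, period (3,24); ℓ=2 even so k=1
i=0: a=12 ⇒ p=12, q=1
i=1: a=3 ⇒ p=37, q=3
→ (37, 3).  Check: 37²=1369, 152·3²=1368, difference 1.

37 3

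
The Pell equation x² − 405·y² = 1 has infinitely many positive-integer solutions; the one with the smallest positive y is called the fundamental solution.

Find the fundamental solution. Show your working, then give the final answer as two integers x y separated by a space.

√405 = [20; 8,40, …], period ℓ=2 (even) → k=1
step 0: (20, 1)  from 20·(1,0) + (0,1)
step 1: (161, 8)  from 8·(20,1) + (1,0)
→ (161, 8).  Check: 161²=25921, 405·8²=25920, difference 1.

161 8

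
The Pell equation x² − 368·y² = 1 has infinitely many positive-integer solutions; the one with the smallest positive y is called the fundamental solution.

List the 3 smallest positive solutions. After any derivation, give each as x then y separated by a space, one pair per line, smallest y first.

1151 60
2649601 138120
6099380351 317952180

[19; 5,2,5,38] for √368; ℓ=4 ⇒ convergent index 3
k=0  a_k=19  p_k/q_k = 19/1
k=1  a_k=5  p_k/q_k = 96/5
k=2  a_k=2  p_k/q_k = 211/11
k=3  a_k=5  p_k/q_k = 1151/60
(x₁, y₁) = (1151, 60);  1151² − 368·60² = 1 ✓
n=2: (1151,60)∘(1151,60) = (1151·1151+368·60·60, 1151·60+60·1151) = (2649601,138120)
n=3: (2649601,138120)∘(1151,60) = (1151·2649601+368·60·138120, 1151·138120+60·2649601) = (6099380351,317952180)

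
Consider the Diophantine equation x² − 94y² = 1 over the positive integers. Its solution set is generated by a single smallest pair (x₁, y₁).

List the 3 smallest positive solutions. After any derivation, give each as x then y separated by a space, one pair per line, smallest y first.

2143295 221064
9187426914049 947610731760
39382732335491159615 4062018686654877336

[9; 1,2,3,1,1,…,2,1,18] for √94; ℓ=16 ⇒ convergent index 15
step 0: (9, 1)  from 9·(1,0) + (0,1)
…
step 4: (126, 13)  from 1·(97,10) + (29,3)
step 5: (223, 23)  from 1·(126,13) + (97,10)
…
step 9: (14417, 1487)  from 1·(12953,1336) + (1464,151)
…
step 11: (99455, 10258)  from 1·(85038,8771) + (14417,1487)
…
step 13: (652934, 67345)  from 3·(184493,19029) + (99455,10258)
step 14: (1490361, 153719)  from 2·(652934,67345) + (184493,19029)
step 15: (2143295, 221064)  from 1·(1490361,153719) + (652934,67345)
fundamental: x₁=2143295, y₁=221064  (since 4593713457025 − 94·48869292096 = 1)
k=2:  x_2 = 2143295·2143295+94·221064·221064 = 9187426914049,  y_2 = 2143295·221064+221064·2143295 = 947610731760
k=3:  x_3 = 2143295·9187426914049+94·221064·947610731760 = 39382732335491159615,  y_3 = 2143295·947610731760+221064·9187426914049 = 4062018686654877336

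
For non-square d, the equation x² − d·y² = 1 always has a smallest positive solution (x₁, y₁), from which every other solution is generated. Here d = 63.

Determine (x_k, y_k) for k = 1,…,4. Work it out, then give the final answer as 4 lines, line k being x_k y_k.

[7; 1,14] for √63; ℓ=2 ⇒ convergent index 1
step 0: (7, 1)  from 7·(1,0) + (0,1)
step 1: (8, 1)  from 1·(7,1) + (1,0)
fundamental: x₁=8, y₁=1  (since 64 − 63·1 = 1)
k=2:  x_2 = 8·8+63·1·1 = 127,  y_2 = 8·1+1·8 = 16
k=3:  x_3 = 8·127+63·1·16 = 2024,  y_3 = 8·16+1·127 = 255
k=4:  x_4 = 8·2024+63·1·255 = 32257,  y_4 = 8·255+1·2024 = 4064

8 1
127 16
2024 255
32257 4064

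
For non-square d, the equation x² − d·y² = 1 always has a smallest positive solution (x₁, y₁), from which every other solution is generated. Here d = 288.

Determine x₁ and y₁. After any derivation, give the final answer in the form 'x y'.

17 1

d=288: √d = [16; 1,32] (ℓ=2, even), read p_1/q_1
step 0: (16, 1)  from 16·(1,0) + (0,1)
step 1: (17, 1)  from 1·(16,1) + (1,0)
→ (17, 1).  Check: 17²=289, 288·1²=288, difference 1.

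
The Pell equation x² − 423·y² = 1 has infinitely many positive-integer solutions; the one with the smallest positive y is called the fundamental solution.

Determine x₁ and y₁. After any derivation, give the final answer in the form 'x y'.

4607 224

√423 → a₀=20, period (1,1,3,4,3,1,1,40); ℓ=8 even so k=7
k=0  a_k=20  p_k/q_k = 20/1
k=1  a_k=1  p_k/q_k = 21/1
k=2  a_k=1  p_k/q_k = 41/2
…
k=5  a_k=3  p_k/q_k = 1995/97
k=6  a_k=1  p_k/q_k = 2612/127
k=7  a_k=1  p_k/q_k = 4607/224
→ (4607, 224).  Check: 4607²=21224449, 423·224²=21224448, difference 1.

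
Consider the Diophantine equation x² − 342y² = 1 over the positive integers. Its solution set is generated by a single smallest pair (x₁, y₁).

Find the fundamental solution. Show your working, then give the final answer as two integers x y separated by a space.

37 2

[18; 2,36] for √342; ℓ=2 ⇒ convergent index 1
a_0=18:  p_0=18·1+0=18,  q_0=18·0+1=1
a_1=2:  p_1=2·18+1=37,  q_1=2·1+0=2
fundamental: x₁=37, y₁=2  (since 1369 − 342·4 = 1)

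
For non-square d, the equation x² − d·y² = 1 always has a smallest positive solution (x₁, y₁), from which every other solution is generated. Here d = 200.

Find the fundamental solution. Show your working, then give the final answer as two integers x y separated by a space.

99 7

[14; 7,28] for √200; ℓ=2 ⇒ convergent index 1
i=0: a=14 ⇒ p=14, q=1
i=1: a=7 ⇒ p=99, q=7
fundamental: x₁=99, y₁=7  (since 9801 − 200·49 = 1)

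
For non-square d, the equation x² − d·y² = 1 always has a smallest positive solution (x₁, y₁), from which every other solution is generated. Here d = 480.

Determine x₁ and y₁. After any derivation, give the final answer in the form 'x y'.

241 11

√480 = [21; 1,9,1,42, …], period ℓ=4 (even) → k=3
k=0  a_k=21  p_k/q_k = 21/1
…
k=2  a_k=9  p_k/q_k = 219/10
k=3  a_k=1  p_k/q_k = 241/11
fundamental: x₁=241, y₁=11  (since 58081 − 480·121 = 1)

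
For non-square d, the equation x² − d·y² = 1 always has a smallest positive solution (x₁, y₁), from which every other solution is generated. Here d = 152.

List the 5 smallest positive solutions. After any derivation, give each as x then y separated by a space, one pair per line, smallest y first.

37 3
2737 222
202501 16425
14982337 1215228
1108490437 89910447

√152 → a₀=12, period (3,24); ℓ=2 even so k=1
k=0  a_k=12  p_k/q_k = 12/1
k=1  a_k=3  p_k/q_k = 37/3
fundamental: x₁=37, y₁=3  (since 1369 − 152·9 = 1)
k=2:  x_2 = 37·37+152·3·3 = 2737,  y_2 = 37·3+3·37 = 222
k=3:  x_3 = 37·2737+152·3·222 = 202501,  y_3 = 37·222+3·2737 = 16425
k=4:  x_4 = 37·202501+152·3·16425 = 14982337,  y_4 = 37·16425+3·202501 = 1215228
k=5:  x_5 = 37·14982337+152·3·1215228 = 1108490437,  y_5 = 37·1215228+3·14982337 = 89910447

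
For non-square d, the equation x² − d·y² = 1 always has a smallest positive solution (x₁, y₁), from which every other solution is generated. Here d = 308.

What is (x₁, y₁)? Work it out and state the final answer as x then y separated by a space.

√308 → a₀=17, period (1,1,4,1,1,34); ℓ=6 even so k=5
k=0  a_k=17  p_k/q_k = 17/1
…
k=3  a_k=4  p_k/q_k = 158/9
k=4  a_k=1  p_k/q_k = 193/11
k=5  a_k=1  p_k/q_k = 351/20
(x₁, y₁) = (351, 20);  351² − 308·20² = 1 ✓

351 20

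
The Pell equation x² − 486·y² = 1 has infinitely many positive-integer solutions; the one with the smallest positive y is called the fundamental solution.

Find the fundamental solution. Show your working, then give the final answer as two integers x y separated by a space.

√486 → a₀=22, period (22,44); ℓ=2 even so k=1
i=0: a=22 ⇒ p=22, q=1
i=1: a=22 ⇒ p=485, q=22
fundamental: x₁=485, y₁=22  (since 235225 − 486·484 = 1)

485 22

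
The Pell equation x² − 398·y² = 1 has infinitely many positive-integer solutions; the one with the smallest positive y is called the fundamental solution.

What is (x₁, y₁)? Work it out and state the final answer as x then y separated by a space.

d=398: √d = [19; 1,18,1,38] (ℓ=4, even), read p_3/q_3
step 0: (19, 1)  from 19·(1,0) + (0,1)
…
step 2: (379, 19)  from 18·(20,1) + (19,1)
step 3: (399, 20)  from 1·(379,19) + (20,1)
(x₁, y₁) = (399, 20);  399² − 398·20² = 1 ✓

399 20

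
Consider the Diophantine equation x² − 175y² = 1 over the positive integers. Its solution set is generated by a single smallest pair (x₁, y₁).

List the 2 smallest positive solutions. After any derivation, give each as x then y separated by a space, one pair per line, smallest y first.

2024 153
8193151 619344

√175 → a₀=13, period (4,2,1,2,4,26); ℓ=6 even so k=5
step 0: (13, 1)  from 13·(1,0) + (0,1)
step 1: (53, 4)  from 4·(13,1) + (1,0)
step 2: (119, 9)  from 2·(53,4) + (13,1)
…
step 4: (463, 35)  from 2·(172,13) + (119,9)
step 5: (2024, 153)  from 4·(463,35) + (172,13)
(x₁, y₁) = (2024, 153);  2024² − 175·153² = 1 ✓
k=2:  x_2 = 2024·2024+175·153·153 = 8193151,  y_2 = 2024·153+153·2024 = 619344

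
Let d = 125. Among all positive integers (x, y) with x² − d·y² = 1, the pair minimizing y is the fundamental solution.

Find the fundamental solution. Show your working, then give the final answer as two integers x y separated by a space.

√125 → a₀=11, period (5,1,1,5,22); ℓ=5 odd so k=9
i=0: a=11 ⇒ p=11, q=1
…
i=2: a=1 ⇒ p=67, q=6
…
i=6: a=5 ⇒ p=76317, q=6826
i=7: a=1 ⇒ p=91444, q=8179
i=8: a=1 ⇒ p=167761, q=15005
i=9: a=5 ⇒ p=930249, q=83204
(x₁, y₁) = (930249, 83204);  930249² − 125·83204² = 1 ✓

930249 83204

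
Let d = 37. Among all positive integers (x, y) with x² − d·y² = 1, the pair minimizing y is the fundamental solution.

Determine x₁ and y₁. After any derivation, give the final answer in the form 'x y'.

73 12

[6; 12] for √37; ℓ=1 ⇒ convergent index 1
a_0=6:  p_0=6·1+0=6,  q_0=6·0+1=1
a_1=12:  p_1=12·6+1=73,  q_1=12·1+0=12
fundamental: x₁=73, y₁=12  (since 5329 − 37·144 = 1)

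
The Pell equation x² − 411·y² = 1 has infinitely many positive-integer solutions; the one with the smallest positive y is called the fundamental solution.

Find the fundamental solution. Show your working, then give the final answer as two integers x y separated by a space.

49730 2453

[20; 3,1,1,1,19,1,1,1,3,40] for √411; ℓ=10 ⇒ convergent index 9
a_0=20:  p_0=20·1+0=20,  q_0=20·0+1=1
…
a_2=1:  p_2=1·61+20=81,  q_2=1·3+1=4
a_3=1:  p_3=1·81+61=142,  q_3=1·4+3=7
…
a_7=1:  p_7=1·4602+4379=8981,  q_7=1·227+216=443
a_8=1:  p_8=1·8981+4602=13583,  q_8=1·443+227=670
a_9=3:  p_9=3·13583+8981=49730,  q_9=3·670+443=2453
→ (49730, 2453).  Check: 49730²=2473072900, 411·2453²=2473072899, difference 1.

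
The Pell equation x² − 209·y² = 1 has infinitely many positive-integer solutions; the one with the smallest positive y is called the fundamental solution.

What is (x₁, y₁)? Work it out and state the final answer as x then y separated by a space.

√209 = [14; 2,5,3,2,3,5,2,28, …], period ℓ=8 (even) → k=7
k=0  a_k=14  p_k/q_k = 14/1
k=1  a_k=2  p_k/q_k = 29/2
k=2  a_k=5  p_k/q_k = 159/11
k=3  a_k=3  p_k/q_k = 506/35
k=4  a_k=2  p_k/q_k = 1171/81
k=5  a_k=3  p_k/q_k = 4019/278
k=6  a_k=5  p_k/q_k = 21266/1471
k=7  a_k=2  p_k/q_k = 46551/3220
(x₁, y₁) = (46551, 3220);  46551² − 209·3220² = 1 ✓

46551 3220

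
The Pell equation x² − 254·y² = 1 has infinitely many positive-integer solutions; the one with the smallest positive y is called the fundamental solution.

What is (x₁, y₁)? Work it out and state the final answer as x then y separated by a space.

255 16

[15; 1,14,1,30] for √254; ℓ=4 ⇒ convergent index 3
k=0  a_k=15  p_k/q_k = 15/1
k=1  a_k=1  p_k/q_k = 16/1
k=2  a_k=14  p_k/q_k = 239/15
k=3  a_k=1  p_k/q_k = 255/16
(x₁, y₁) = (255, 16);  255² − 254·16² = 1 ✓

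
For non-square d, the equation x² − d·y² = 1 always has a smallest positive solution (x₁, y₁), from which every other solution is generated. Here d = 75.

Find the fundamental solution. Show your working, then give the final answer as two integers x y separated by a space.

26 3

√75 = [8; 1,1,1,16, …], period ℓ=4 (even) → k=3
a_0=8:  p_0=8·1+0=8,  q_0=8·0+1=1
…
a_2=1:  p_2=1·9+8=17,  q_2=1·1+1=2
a_3=1:  p_3=1·17+9=26,  q_3=1·2+1=3
fundamental: x₁=26, y₁=3  (since 676 − 75·9 = 1)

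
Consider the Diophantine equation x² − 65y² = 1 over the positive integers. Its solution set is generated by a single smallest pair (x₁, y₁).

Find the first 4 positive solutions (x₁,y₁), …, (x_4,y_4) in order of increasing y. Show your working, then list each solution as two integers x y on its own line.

√65 → a₀=8, period (16); ℓ=1 odd so k=1
k=0  a_k=8  p_k/q_k = 8/1
k=1  a_k=16  p_k/q_k = 129/16
fundamental: x₁=129, y₁=16  (since 16641 − 65·256 = 1)
(x_2, y_2) = (129·129 + 65·16·16, 129·16 + 16·129) = (33281, 4128)
(x_3, y_3) = (129·33281 + 65·16·4128, 129·4128 + 16·33281) = (8586369, 1065008)
(x_4, y_4) = (129·8586369 + 65·16·1065008, 129·1065008 + 16·8586369) = (2215249921, 274767936)

129 16
33281 4128
8586369 1065008
2215249921 274767936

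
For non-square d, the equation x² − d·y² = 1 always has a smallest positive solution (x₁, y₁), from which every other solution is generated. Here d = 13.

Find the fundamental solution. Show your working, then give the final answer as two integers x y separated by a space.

649 180

√13 → a₀=3, period (1,1,1,1,6); ℓ=5 odd so k=9
i=0: a=3 ⇒ p=3, q=1
i=1: a=1 ⇒ p=4, q=1
…
i=3: a=1 ⇒ p=11, q=3
…
i=5: a=6 ⇒ p=119, q=33
…
i=7: a=1 ⇒ p=256, q=71
i=8: a=1 ⇒ p=393, q=109
i=9: a=1 ⇒ p=649, q=180
→ (649, 180).  Check: 649²=421201, 13·180²=421200, difference 1.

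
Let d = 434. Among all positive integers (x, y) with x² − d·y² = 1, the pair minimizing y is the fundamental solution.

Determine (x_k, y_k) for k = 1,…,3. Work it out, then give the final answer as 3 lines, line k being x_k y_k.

125 6
31249 1500
7812125 374994

d=434: √d = [20; 1,4,1,40] (ℓ=4, even), read p_3/q_3
a_0=20:  p_0=20·1+0=20,  q_0=20·0+1=1
a_1=1:  p_1=1·20+1=21,  q_1=1·1+0=1
a_2=4:  p_2=4·21+20=104,  q_2=4·1+1=5
a_3=1:  p_3=1·104+21=125,  q_3=1·5+1=6
(x₁, y₁) = (125, 6);  125² − 434·6² = 1 ✓
(x_2, y_2) = (125·125 + 434·6·6, 125·6 + 6·125) = (31249, 1500)
(x_3, y_3) = (125·31249 + 434·6·1500, 125·1500 + 6·31249) = (7812125, 374994)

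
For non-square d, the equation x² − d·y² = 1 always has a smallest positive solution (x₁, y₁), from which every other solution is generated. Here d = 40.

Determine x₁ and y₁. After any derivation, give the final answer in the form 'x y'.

√40 = [6; 3,12, …], period ℓ=2 (even) → k=1
step 0: (6, 1)  from 6·(1,0) + (0,1)
step 1: (19, 3)  from 3·(6,1) + (1,0)
fundamental: x₁=19, y₁=3  (since 361 − 40·9 = 1)

19 3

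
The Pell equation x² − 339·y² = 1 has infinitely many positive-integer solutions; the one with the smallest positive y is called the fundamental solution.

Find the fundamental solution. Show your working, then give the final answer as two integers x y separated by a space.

97970 5321

[18; 2,2,2,1,17,1,2,2,2,36] for √339; ℓ=10 ⇒ convergent index 9
k=0  a_k=18  p_k/q_k = 18/1
…
k=2  a_k=2  p_k/q_k = 92/5
…
k=4  a_k=1  p_k/q_k = 313/17
…
k=7  a_k=2  p_k/q_k = 17252/937
k=8  a_k=2  p_k/q_k = 40359/2192
k=9  a_k=2  p_k/q_k = 97970/5321
fundamental: x₁=97970, y₁=5321  (since 9598120900 − 339·28313041 = 1)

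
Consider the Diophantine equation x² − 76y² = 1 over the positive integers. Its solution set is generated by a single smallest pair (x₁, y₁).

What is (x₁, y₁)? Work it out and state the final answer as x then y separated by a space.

57799 6630

[8; 1,2,1,1,5,4,5,1,1,2,1,16] for √76; ℓ=12 ⇒ convergent index 11
step 0: (8, 1)  from 8·(1,0) + (0,1)
…
step 3: (35, 4)  from 1·(26,3) + (9,1)
…
step 5: (340, 39)  from 5·(61,7) + (35,4)
step 6: (1421, 163)  from 4·(340,39) + (61,7)
step 7: (7445, 854)  from 5·(1421,163) + (340,39)
step 8: (8866, 1017)  from 1·(7445,854) + (1421,163)
step 9: (16311, 1871)  from 1·(8866,1017) + (7445,854)
step 10: (41488, 4759)  from 2·(16311,1871) + (8866,1017)
step 11: (57799, 6630)  from 1·(41488,4759) + (16311,1871)
(x₁, y₁) = (57799, 6630);  57799² − 76·6630² = 1 ✓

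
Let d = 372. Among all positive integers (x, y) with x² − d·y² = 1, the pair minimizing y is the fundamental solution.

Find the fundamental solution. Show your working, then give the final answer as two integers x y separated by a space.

12151 630

[19; 3,2,12,2,3,38] for √372; ℓ=6 ⇒ convergent index 5
i=0: a=19 ⇒ p=19, q=1
i=1: a=3 ⇒ p=58, q=3
i=2: a=2 ⇒ p=135, q=7
i=3: a=12 ⇒ p=1678, q=87
i=4: a=2 ⇒ p=3491, q=181
i=5: a=3 ⇒ p=12151, q=630
fundamental: x₁=12151, y₁=630  (since 147646801 − 372·396900 = 1)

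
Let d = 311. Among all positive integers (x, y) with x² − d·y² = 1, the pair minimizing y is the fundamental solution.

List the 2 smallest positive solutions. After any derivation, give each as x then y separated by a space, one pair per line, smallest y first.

16883880 957397
570130807708799 32329152120720

d=311: √d = [17; 1,1,1,2,1,…,1,1,34] (ℓ=16, even), read p_15/q_15
k=0  a_k=17  p_k/q_k = 17/1
k=1  a_k=1  p_k/q_k = 18/1
k=2  a_k=1  p_k/q_k = 35/2
k=3  a_k=1  p_k/q_k = 53/3
k=4  a_k=2  p_k/q_k = 141/8
…
k=9  a_k=3  p_k/q_k = 217583/12338
…
k=11  a_k=1  p_k/q_k = 1594239/90401
k=12  a_k=2  p_k/q_k = 4565134/258865
…
k=14  a_k=1  p_k/q_k = 10724507/608131
k=15  a_k=1  p_k/q_k = 16883880/957397
→ (16883880, 957397).  Check: 16883880²=285065403854400, 311·957397²=285065403854399, difference 1.
k=2:  x_2 = 16883880·16883880+311·957397·957397 = 570130807708799,  y_2 = 16883880·957397+957397·16883880 = 32329152120720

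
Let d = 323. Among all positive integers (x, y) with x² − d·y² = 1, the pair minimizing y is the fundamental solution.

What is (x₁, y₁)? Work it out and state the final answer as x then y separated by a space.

18 1

d=323: √d = [17; 1,34] (ℓ=2, even), read p_1/q_1
k=0  a_k=17  p_k/q_k = 17/1
k=1  a_k=1  p_k/q_k = 18/1
(x₁, y₁) = (18, 1);  18² − 323·1² = 1 ✓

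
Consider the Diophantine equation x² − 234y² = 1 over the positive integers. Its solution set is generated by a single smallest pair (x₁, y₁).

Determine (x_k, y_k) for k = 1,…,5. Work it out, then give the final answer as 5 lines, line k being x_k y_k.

5201 340
54100801 3536680
562756526801 36788545020
5853793337683201 382674441761360
60891157735824130001 3980579506413121700

√234 = [15; 3,2,1,2,1,2,3,30, …], period ℓ=8 (even) → k=7
k=0  a_k=15  p_k/q_k = 15/1
…
k=2  a_k=2  p_k/q_k = 107/7
k=3  a_k=1  p_k/q_k = 153/10
k=4  a_k=2  p_k/q_k = 413/27
…
k=6  a_k=2  p_k/q_k = 1545/101
k=7  a_k=3  p_k/q_k = 5201/340
→ (5201, 340).  Check: 5201²=27050401, 234·340²=27050400, difference 1.
n=2: (5201,340)∘(5201,340) = (5201·5201+234·340·340, 5201·340+340·5201) = (54100801,3536680)
n=3: (54100801,3536680)∘(5201,340) = (5201·54100801+234·340·3536680, 5201·3536680+340·54100801) = (562756526801,36788545020)
n=4: (562756526801,36788545020)∘(5201,340) = (5201·562756526801+234·340·36788545020, 5201·36788545020+340·562756526801) = (5853793337683201,382674441761360)
n=5: (5853793337683201,382674441761360)∘(5201,340) = (5201·5853793337683201+234·340·382674441761360, 5201·382674441761360+340·5853793337683201) = (60891157735824130001,3980579506413121700)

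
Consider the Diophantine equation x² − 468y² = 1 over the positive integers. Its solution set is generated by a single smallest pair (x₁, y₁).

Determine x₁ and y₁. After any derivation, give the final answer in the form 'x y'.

649 30

√468 = [21; 1,1,1,2,1,1,1,42, …], period ℓ=8 (even) → k=7
a_0=21:  p_0=21·1+0=21,  q_0=21·0+1=1
a_1=1:  p_1=1·21+1=22,  q_1=1·1+0=1
a_2=1:  p_2=1·22+21=43,  q_2=1·1+1=2
a_3=1:  p_3=1·43+22=65,  q_3=1·2+1=3
a_4=2:  p_4=2·65+43=173,  q_4=2·3+2=8
a_5=1:  p_5=1·173+65=238,  q_5=1·8+3=11
a_6=1:  p_6=1·238+173=411,  q_6=1·11+8=19
a_7=1:  p_7=1·411+238=649,  q_7=1·19+11=30
fundamental: x₁=649, y₁=30  (since 421201 − 468·900 = 1)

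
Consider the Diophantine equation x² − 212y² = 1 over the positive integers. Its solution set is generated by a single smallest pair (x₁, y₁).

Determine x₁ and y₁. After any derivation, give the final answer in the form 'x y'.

[14; 1,1,3,1,1,…,1,1,28] for √212; ℓ=14 ⇒ convergent index 13
a_0=14:  p_0=14·1+0=14,  q_0=14·0+1=1
…
a_2=1:  p_2=1·15+14=29,  q_2=1·1+1=2
…
a_4=1:  p_4=1·102+29=131,  q_4=1·7+2=9
…
a_6=1:  p_6=1·233+131=364,  q_6=1·16+9=25
…
a_10=1:  p_10=1·5198+2781=7979,  q_10=1·357+191=548
a_11=3:  p_11=3·7979+5198=29135,  q_11=3·548+357=2001
a_12=1:  p_12=1·29135+7979=37114,  q_12=1·2001+548=2549
a_13=1:  p_13=1·37114+29135=66249,  q_13=1·2549+2001=4550
→ (66249, 4550).  Check: 66249²=4388930001, 212·4550²=4388930000, difference 1.

66249 4550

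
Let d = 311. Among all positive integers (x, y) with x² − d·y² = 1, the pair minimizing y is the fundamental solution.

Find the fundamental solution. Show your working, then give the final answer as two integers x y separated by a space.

16883880 957397

√311 = [17; 1,1,1,2,1,…,1,1,34, …], period ℓ=16 (even) → k=15
k=0  a_k=17  p_k/q_k = 17/1
…
k=2  a_k=1  p_k/q_k = 35/2
k=3  a_k=1  p_k/q_k = 53/3
k=4  a_k=2  p_k/q_k = 141/8
k=5  a_k=1  p_k/q_k = 194/11
…
k=7  a_k=3  p_k/q_k = 4109/233
…
k=10  a_k=6  p_k/q_k = 1376656/78063
…
k=14  a_k=1  p_k/q_k = 10724507/608131
k=15  a_k=1  p_k/q_k = 16883880/957397
fundamental: x₁=16883880, y₁=957397  (since 285065403854400 − 311·916609015609 = 1)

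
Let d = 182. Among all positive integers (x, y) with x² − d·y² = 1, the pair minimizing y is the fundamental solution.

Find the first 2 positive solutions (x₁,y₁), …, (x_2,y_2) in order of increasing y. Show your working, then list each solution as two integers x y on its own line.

27 2
1457 108

√182 → a₀=13, period (2,26); ℓ=2 even so k=1
i=0: a=13 ⇒ p=13, q=1
i=1: a=2 ⇒ p=27, q=2
(x₁, y₁) = (27, 2);  27² − 182·2² = 1 ✓
n=2: (27,2)∘(27,2) = (27·27+182·2·2, 27·2+2·27) = (1457,108)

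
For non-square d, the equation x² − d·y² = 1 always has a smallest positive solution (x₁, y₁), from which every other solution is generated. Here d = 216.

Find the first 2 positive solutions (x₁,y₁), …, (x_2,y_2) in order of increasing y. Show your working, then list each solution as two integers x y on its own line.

485 33
470449 32010

d=216: √d = [14; 1,2,3,2,1,28] (ℓ=6, even), read p_5/q_5
step 0: (14, 1)  from 14·(1,0) + (0,1)
step 1: (15, 1)  from 1·(14,1) + (1,0)
…
step 3: (147, 10)  from 3·(44,3) + (15,1)
step 4: (338, 23)  from 2·(147,10) + (44,3)
step 5: (485, 33)  from 1·(338,23) + (147,10)
(x₁, y₁) = (485, 33);  485² − 216·33² = 1 ✓
(x_2, y_2) = (485·485 + 216·33·33, 485·33 + 33·485) = (470449, 32010)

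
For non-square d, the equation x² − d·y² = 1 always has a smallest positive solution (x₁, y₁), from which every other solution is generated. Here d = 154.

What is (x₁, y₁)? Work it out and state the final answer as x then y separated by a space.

21295 1716

√154 → a₀=12, period (2,2,3,1,2,1,3,2,2,24); ℓ=10 even so k=9
k=0  a_k=12  p_k/q_k = 12/1
k=1  a_k=2  p_k/q_k = 25/2
k=2  a_k=2  p_k/q_k = 62/5
…
k=5  a_k=2  p_k/q_k = 757/61
k=6  a_k=1  p_k/q_k = 1030/83
k=7  a_k=3  p_k/q_k = 3847/310
k=8  a_k=2  p_k/q_k = 8724/703
k=9  a_k=2  p_k/q_k = 21295/1716
fundamental: x₁=21295, y₁=1716  (since 453477025 − 154·2944656 = 1)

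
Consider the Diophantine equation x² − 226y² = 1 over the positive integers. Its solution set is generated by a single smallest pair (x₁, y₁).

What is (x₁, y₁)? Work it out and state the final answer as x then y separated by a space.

451 30

√226 → a₀=15, period (30); ℓ=1 odd so k=1
a_0=15:  p_0=15·1+0=15,  q_0=15·0+1=1
a_1=30:  p_1=30·15+1=451,  q_1=30·1+0=30
fundamental: x₁=451, y₁=30  (since 203401 − 226·900 = 1)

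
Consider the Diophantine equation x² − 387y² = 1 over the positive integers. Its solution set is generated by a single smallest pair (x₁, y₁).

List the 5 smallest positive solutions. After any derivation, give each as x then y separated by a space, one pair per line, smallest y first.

d=387: √d = [19; 1,2,19,2,1,38] (ℓ=6, even), read p_5/q_5
i=0: a=19 ⇒ p=19, q=1
i=1: a=1 ⇒ p=20, q=1
i=2: a=2 ⇒ p=59, q=3
i=3: a=19 ⇒ p=1141, q=58
i=4: a=2 ⇒ p=2341, q=119
i=5: a=1 ⇒ p=3482, q=177
fundamental: x₁=3482, y₁=177  (since 12124324 − 387·31329 = 1)
k=2:  x_2 = 3482·3482+387·177·177 = 24248647,  y_2 = 3482·177+177·3482 = 1232628
k=3:  x_3 = 3482·24248647+387·177·1232628 = 168867574226,  y_3 = 3482·1232628+177·24248647 = 8584021215
k=4:  x_4 = 3482·168867574226+387·177·8584021215 = 1175993762661217,  y_4 = 3482·8584021215+177·168867574226 = 59779122508632
k=5:  x_5 = 3482·1175993762661217+387·177·59779122508632 = 8189620394305140962,  y_5 = 3482·59779122508632+177·1175993762661217 = 416301800566092033

3482 177
24248647 1232628
168867574226 8584021215
1175993762661217 59779122508632
8189620394305140962 416301800566092033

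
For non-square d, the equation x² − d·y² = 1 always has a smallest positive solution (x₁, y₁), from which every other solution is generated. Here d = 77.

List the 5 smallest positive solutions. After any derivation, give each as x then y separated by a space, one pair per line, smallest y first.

351 40
246401 28080
172973151 19712120
121426905601 13837880160
85241514758751 9714172160200

√77 → a₀=8, period (1,3,2,3,1,16); ℓ=6 even so k=5
step 0: (8, 1)  from 8·(1,0) + (0,1)
step 1: (9, 1)  from 1·(8,1) + (1,0)
…
step 4: (272, 31)  from 3·(79,9) + (35,4)
step 5: (351, 40)  from 1·(272,31) + (79,9)
→ (351, 40).  Check: 351²=123201, 77·40²=123200, difference 1.
k=2:  x_2 = 351·351+77·40·40 = 246401,  y_2 = 351·40+40·351 = 28080
k=3:  x_3 = 351·246401+77·40·28080 = 172973151,  y_3 = 351·28080+40·246401 = 19712120
k=4:  x_4 = 351·172973151+77·40·19712120 = 121426905601,  y_4 = 351·19712120+40·172973151 = 13837880160
k=5:  x_5 = 351·121426905601+77·40·13837880160 = 85241514758751,  y_5 = 351·13837880160+40·121426905601 = 9714172160200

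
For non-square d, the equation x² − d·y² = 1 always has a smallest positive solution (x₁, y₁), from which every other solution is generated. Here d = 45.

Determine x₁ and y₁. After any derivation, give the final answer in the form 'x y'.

[6; 1,2,2,2,1,12] for √45; ℓ=6 ⇒ convergent index 5
k=0  a_k=6  p_k/q_k = 6/1
…
k=2  a_k=2  p_k/q_k = 20/3
…
k=4  a_k=2  p_k/q_k = 114/17
k=5  a_k=1  p_k/q_k = 161/24
(x₁, y₁) = (161, 24);  161² − 45·24² = 1 ✓

161 24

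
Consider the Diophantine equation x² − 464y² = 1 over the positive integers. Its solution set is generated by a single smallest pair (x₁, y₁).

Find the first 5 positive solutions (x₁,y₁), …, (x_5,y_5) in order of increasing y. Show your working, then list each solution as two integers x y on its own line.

9801 455
192119201 8918910
3765920568201 174828473365
73819574785756801 3426987725981820
1447011301184484245001 67175813229867162275

√464 → a₀=21, period (1,1,5,1,1,1,5,1,1,42); ℓ=10 even so k=9
a_0=21:  p_0=21·1+0=21,  q_0=21·0+1=1
…
a_2=1:  p_2=1·22+21=43,  q_2=1·1+1=2
a_3=5:  p_3=5·43+22=237,  q_3=5·2+1=11
a_4=1:  p_4=1·237+43=280,  q_4=1·11+2=13
a_5=1:  p_5=1·280+237=517,  q_5=1·13+11=24
a_6=1:  p_6=1·517+280=797,  q_6=1·24+13=37
…
a_8=1:  p_8=1·4502+797=5299,  q_8=1·209+37=246
a_9=1:  p_9=1·5299+4502=9801,  q_9=1·246+209=455
fundamental: x₁=9801, y₁=455  (since 96059601 − 464·207025 = 1)
k=2:  x_2 = 9801·9801+464·455·455 = 192119201,  y_2 = 9801·455+455·9801 = 8918910
k=3:  x_3 = 9801·192119201+464·455·8918910 = 3765920568201,  y_3 = 9801·8918910+455·192119201 = 174828473365
k=4:  x_4 = 9801·3765920568201+464·455·174828473365 = 73819574785756801,  y_4 = 9801·174828473365+455·3765920568201 = 3426987725981820
k=5:  x_5 = 9801·73819574785756801+464·455·3426987725981820 = 1447011301184484245001,  y_5 = 9801·3426987725981820+455·73819574785756801 = 67175813229867162275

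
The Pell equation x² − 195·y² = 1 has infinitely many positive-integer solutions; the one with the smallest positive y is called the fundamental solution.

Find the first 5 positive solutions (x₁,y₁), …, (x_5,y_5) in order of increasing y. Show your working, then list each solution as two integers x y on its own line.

14 1
391 28
10934 783
305761 21896
8550374 612305

[13; 1,26] for √195; ℓ=2 ⇒ convergent index 1
k=0  a_k=13  p_k/q_k = 13/1
k=1  a_k=1  p_k/q_k = 14/1
(x₁, y₁) = (14, 1);  14² − 195·1² = 1 ✓
(x_2, y_2) = (14·14 + 195·1·1, 14·1 + 1·14) = (391, 28)
(x_3, y_3) = (14·391 + 195·1·28, 14·28 + 1·391) = (10934, 783)
(x_4, y_4) = (14·10934 + 195·1·783, 14·783 + 1·10934) = (305761, 21896)
(x_5, y_5) = (14·305761 + 195·1·21896, 14·21896 + 1·305761) = (8550374, 612305)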